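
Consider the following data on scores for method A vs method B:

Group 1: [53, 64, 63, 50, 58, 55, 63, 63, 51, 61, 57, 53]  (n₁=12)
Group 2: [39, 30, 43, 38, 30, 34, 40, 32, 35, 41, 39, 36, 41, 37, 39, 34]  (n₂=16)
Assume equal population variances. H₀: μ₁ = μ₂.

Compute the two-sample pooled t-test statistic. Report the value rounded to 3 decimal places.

x̄₁=57.583, s₁=5.143, n₁=12
x̄₂=36.750, s₂=3.958, n₂=16
s_p² = [11·5.143² + 15·3.958²]/26 = 20.2276
SE = √(s_p²·(1/12+1/16)) = 1.7175
t = (57.583−36.750)/1.7175 = 12.1299
df = 26

test statistic = 12.130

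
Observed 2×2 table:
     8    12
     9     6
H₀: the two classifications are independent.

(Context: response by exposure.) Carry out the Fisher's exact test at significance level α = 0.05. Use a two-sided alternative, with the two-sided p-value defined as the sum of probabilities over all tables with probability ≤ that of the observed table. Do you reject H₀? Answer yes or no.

reject H₀: no

Margins: r₁=20, r₂=15, c₁=17, c₂=18, n=35
p_obs = C(20,8)·C(15,9)/C(35,17); sum pmf over tables with pmf ≤ p_obs
p-value (two-sided) = 0.31453
At α=0.05: p ≥ α → fail to reject H₀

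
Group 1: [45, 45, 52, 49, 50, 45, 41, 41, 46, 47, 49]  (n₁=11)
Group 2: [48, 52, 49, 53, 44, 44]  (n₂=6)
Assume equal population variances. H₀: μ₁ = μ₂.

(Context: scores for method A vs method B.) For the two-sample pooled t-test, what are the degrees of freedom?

df = n₁ + n₂ − 2 = 11 + 6 − 2 = 15

degrees of freedom = 15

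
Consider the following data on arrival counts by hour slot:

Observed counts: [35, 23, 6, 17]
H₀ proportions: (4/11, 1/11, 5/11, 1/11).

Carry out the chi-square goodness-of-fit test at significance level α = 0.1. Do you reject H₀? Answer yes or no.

n = 81; E_i = n·p_i = [29.45, 7.36, 36.82, 7.36]
χ² = (35−29.45)²/29.45 + (23−7.36)²/7.36 + (6−36.82)²/36.82 + (17−7.36)²/7.36 = 72.6537
df = 3
p-value (upper-tail) = 0.00000
At α=0.1: p < α → reject H₀

reject H₀: yes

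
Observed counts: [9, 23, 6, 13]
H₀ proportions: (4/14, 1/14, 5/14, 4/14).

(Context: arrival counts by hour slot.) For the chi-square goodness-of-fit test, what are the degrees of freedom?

df = k − 1 = 4 − 1 = 3

degrees of freedom = 3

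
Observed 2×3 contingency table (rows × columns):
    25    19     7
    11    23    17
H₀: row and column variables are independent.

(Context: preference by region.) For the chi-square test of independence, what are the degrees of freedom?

df = (r−1)(c−1) = (2−1)·(3−1) = 2

degrees of freedom = 2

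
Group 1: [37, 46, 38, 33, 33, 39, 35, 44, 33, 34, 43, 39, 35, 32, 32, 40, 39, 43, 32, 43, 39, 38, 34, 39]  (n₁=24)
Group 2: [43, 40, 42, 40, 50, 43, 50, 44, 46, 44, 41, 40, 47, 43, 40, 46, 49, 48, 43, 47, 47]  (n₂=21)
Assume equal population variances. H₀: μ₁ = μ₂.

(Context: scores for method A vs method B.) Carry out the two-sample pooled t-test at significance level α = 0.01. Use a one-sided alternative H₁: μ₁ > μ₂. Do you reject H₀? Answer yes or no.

reject H₀: no

x̄₁=37.500, s₁=4.232, n₁=24
x̄₂=44.429, s₂=3.355, n₂=21
s_p² = [23·4.232² + 20·3.355²]/43 = 14.8173
SE = √(s_p²·(1/24+1/21)) = 1.1502
t = (37.500−44.429)/1.1502 = -6.0238
df = 43
p-value (one-sided, H₁ greater) = 1.00000
At α=0.01: p ≥ α → fail to reject H₀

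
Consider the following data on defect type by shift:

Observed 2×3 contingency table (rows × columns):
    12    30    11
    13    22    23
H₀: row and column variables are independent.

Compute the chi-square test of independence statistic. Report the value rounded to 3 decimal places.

test statistic = 5.292

Row totals [53, 58], col totals [25, 52, 34], n=111
χ² = (12−11.94)²/11.94 + (30−24.83)²/24.83 + (11−16.23)²/16.23 + (13−13.06)²/13.06 + (22−27.17)²/27.17 + (23−17.77)²/17.77 = 5.2916
df = 2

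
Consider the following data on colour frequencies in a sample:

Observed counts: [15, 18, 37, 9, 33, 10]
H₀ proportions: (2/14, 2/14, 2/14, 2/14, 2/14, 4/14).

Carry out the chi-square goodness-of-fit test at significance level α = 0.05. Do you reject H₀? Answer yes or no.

n = 122; E_i = n·p_i = [17.43, 17.43, 17.43, 17.43, 17.43, 34.86]
χ² = (15−17.43)²/17.43 + (18−17.43)²/17.43 + (37−17.43)²/17.43 + (9−17.43)²/17.43 + (33−17.43)²/17.43 + (10−34.86)²/34.86 = 58.0492
df = 5
p-value (upper-tail) = 0.00000
At α=0.05: p < α → reject H₀

reject H₀: yes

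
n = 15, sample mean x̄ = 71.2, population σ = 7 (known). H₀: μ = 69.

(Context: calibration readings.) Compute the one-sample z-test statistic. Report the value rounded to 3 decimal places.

SE = σ/√n = 7/√15 = 1.8074
z = (x̄−μ₀)/SE = (71.2−69)/1.8074 = 1.2172

test statistic = 1.217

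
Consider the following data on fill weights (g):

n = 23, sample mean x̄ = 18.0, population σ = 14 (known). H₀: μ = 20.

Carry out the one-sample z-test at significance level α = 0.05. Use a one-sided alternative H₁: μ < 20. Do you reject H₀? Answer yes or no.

reject H₀: no

SE = σ/√n = 14/√23 = 2.9192
z = (x̄−μ₀)/SE = (18.0−20)/2.9192 = -0.6851
p-value (one-sided, H₁ less) = 0.24663
At α=0.05: p ≥ α → fail to reject H₀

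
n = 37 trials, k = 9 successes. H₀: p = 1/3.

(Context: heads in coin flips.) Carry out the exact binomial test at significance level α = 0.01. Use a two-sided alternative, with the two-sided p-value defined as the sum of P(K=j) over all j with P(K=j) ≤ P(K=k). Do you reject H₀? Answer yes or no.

reject H₀: no

Exact binomial: n=37, k=9, p₀=1/3=0.3333
P(X=j) = C(n,j)·p₀^j·(1−p₀)^(n−j); p = Σ P(X=j) over j with P(X=j) ≤ P(X=9)
p-value (two-sided) = 0.29697
At α=0.01: p ≥ α → fail to reject H₀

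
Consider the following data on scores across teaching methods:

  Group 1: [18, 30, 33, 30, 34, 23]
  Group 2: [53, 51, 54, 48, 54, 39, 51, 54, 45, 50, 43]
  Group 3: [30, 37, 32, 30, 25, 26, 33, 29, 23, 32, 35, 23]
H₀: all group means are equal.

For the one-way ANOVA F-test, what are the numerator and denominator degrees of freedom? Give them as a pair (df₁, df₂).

degrees of freedom = [2, 26]

k = 3 groups, N = 29 total
df = (k−1, N−k) = (3−1, 29−3) = (2, 26)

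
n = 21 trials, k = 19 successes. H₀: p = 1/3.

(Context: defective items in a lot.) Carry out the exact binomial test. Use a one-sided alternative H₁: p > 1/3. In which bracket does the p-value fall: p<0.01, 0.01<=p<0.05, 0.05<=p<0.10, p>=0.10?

Exact binomial: n=21, k=19, p₀=1/3=0.3333
P(X≥19) from Σ C(n,i)·p₀^i·(1−p₀)^(n−i)
p-value (one-sided, H₁ greater) = 0.00000
→ bracket: p<0.01

p-value bracket: p<0.01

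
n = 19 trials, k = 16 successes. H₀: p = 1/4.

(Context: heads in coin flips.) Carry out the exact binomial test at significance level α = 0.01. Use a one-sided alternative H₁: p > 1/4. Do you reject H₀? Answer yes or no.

reject H₀: yes

Exact binomial: n=19, k=16, p₀=1/4=0.2500
P(X≥16) from Σ C(n,i)·p₀^i·(1−p₀)^(n−i)
p-value (one-sided, H₁ greater) = 0.00000
At α=0.01: p < α → reject H₀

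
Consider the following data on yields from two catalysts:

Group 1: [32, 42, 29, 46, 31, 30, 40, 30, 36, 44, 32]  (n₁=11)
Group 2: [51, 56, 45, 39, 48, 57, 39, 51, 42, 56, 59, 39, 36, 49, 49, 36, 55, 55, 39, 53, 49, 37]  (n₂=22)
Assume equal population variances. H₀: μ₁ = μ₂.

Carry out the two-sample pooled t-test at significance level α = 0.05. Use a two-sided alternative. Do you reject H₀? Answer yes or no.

reject H₀: yes

x̄₁=35.636, s₁=6.265, n₁=11
x̄₂=47.273, s₂=7.685, n₂=22
s_p² = [10·6.265² + 21·7.685²]/31 = 52.6745
SE = √(s_p²·(1/11+1/22)) = 2.6801
t = (35.636−47.273)/2.6801 = -4.3418
df = 31
p-value (two-sided) = 0.00014
At α=0.05: p < α → reject H₀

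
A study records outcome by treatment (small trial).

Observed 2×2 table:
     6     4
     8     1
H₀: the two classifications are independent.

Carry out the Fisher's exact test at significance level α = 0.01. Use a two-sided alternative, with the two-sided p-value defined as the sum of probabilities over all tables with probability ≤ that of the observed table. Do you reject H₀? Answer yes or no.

Margins: r₁=10, r₂=9, c₁=14, c₂=5, n=19
p_obs = C(10,6)·C(9,8)/C(19,14); sum pmf over tables with pmf ≤ p_obs
p-value (two-sided) = 0.30341
At α=0.01: p ≥ α → fail to reject H₀

reject H₀: no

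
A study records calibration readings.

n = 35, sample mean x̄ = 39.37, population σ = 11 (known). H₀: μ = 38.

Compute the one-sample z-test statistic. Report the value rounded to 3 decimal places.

SE = σ/√n = 11/√35 = 1.8593
z = (x̄−μ₀)/SE = (39.37−38)/1.8593 = 0.7368

test statistic = 0.737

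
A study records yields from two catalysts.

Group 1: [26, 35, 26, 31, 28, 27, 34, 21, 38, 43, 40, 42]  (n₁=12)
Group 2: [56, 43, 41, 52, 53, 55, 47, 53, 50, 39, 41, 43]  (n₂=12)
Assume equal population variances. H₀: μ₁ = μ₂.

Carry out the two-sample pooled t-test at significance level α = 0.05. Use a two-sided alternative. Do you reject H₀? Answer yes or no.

x̄₁=32.583, s₁=7.166, n₁=12
x̄₂=47.750, s₂=6.122, n₂=12
s_p² = [11·7.166² + 11·6.122²]/22 = 44.4167
SE = √(s_p²·(1/12+1/12)) = 2.7208
t = (32.583−47.750)/2.7208 = -5.5743
df = 22
p-value (two-sided) = 0.00001
At α=0.05: p < α → reject H₀

reject H₀: yes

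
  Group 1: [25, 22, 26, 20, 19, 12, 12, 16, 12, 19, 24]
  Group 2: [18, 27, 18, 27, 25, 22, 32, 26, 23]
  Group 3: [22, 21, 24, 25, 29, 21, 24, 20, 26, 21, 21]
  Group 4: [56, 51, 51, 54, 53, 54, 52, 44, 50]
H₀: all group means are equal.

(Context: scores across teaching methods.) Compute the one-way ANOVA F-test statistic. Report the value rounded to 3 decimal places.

Group means [18.82, 24.22, 23.09, 51.67], grand mean 28.600
SSB = Σnᵢ(x̄ᵢ−x̄)² = 6347.499; SSW = ΣΣ(x−x̄ᵢ)² = 610.101
MSB = 6347.499/3 = 2115.8330; MSW = 610.101/36 = 16.9473
F = MSB/MSW = 124.8482
df = (3, 36)

test statistic = 124.848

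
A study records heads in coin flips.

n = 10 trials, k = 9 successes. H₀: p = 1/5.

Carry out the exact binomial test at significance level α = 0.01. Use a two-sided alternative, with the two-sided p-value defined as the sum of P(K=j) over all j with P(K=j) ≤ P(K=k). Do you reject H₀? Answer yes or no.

Exact binomial: n=10, k=9, p₀=1/5=0.2000
P(X=j) = C(n,j)·p₀^j·(1−p₀)^(n−j); p = Σ P(X=j) over j with P(X=j) ≤ P(X=9)
p-value (two-sided) = 0.00000
At α=0.01: p < α → reject H₀

reject H₀: yes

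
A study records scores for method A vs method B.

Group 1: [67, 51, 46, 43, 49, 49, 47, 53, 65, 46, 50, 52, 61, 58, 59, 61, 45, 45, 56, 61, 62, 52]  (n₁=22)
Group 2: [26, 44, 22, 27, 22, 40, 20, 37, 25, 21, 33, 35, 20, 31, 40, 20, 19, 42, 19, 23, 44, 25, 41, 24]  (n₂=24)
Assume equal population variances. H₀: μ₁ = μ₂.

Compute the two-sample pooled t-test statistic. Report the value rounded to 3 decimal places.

x̄₁=53.545, s₁=7.189, n₁=22
x̄₂=29.167, s₂=8.933, n₂=24
s_p² = [21·7.189² + 23·8.933²]/44 = 66.3815
SE = √(s_p²·(1/22+1/24)) = 2.4048
t = (53.545−29.167)/2.4048 = 10.1374
df = 44

test statistic = 10.137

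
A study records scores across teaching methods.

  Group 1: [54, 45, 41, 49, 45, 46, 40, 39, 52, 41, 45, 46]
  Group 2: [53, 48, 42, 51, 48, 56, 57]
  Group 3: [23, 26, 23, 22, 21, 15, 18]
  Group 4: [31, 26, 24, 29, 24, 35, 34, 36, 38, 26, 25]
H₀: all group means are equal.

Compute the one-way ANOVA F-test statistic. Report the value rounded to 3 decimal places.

Group means [45.25, 50.71, 21.14, 29.82], grand mean 37.135
SSB = Σnᵢ(x̄ᵢ−x̄)² = 4460.152; SSW = ΣΣ(x−x̄ᵢ)² = 754.172
MSB = 4460.152/3 = 1486.7174; MSW = 754.172/33 = 22.8537
F = MSB/MSW = 65.0537
df = (3, 33)

test statistic = 65.054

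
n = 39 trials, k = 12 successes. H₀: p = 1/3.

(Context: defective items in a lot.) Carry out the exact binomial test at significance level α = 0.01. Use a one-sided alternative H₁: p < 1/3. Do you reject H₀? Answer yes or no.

reject H₀: no

Exact binomial: n=39, k=12, p₀=1/3=0.3333
P(X≤12) from Σ C(n,i)·p₀^i·(1−p₀)^(n−i)
p-value (one-sided, H₁ less) = 0.44005
At α=0.01: p ≥ α → fail to reject H₀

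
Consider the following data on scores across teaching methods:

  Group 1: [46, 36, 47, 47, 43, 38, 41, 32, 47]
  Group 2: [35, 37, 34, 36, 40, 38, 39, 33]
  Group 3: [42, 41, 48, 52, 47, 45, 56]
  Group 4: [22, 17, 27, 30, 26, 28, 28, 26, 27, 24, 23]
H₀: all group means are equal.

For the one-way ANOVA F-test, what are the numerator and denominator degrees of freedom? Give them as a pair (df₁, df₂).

degrees of freedom = [3, 31]

k = 4 groups, N = 35 total
df = (k−1, N−k) = (4−1, 35−4) = (3, 31)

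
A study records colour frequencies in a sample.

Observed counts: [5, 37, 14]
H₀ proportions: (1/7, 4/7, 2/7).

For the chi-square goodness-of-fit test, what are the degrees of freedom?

degrees of freedom = 2

df = k − 1 = 3 − 1 = 2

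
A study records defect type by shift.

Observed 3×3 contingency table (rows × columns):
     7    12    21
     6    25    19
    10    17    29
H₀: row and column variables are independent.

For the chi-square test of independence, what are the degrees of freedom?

degrees of freedom = 4

df = (r−1)(c−1) = (3−1)·(3−1) = 4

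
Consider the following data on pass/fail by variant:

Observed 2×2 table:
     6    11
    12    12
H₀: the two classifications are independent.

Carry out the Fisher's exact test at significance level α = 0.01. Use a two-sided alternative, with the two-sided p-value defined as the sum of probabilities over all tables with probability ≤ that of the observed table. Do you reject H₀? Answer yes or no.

Margins: r₁=17, r₂=24, c₁=18, c₂=23, n=41
p_obs = C(17,6)·C(24,12)/C(41,18); sum pmf over tables with pmf ≤ p_obs
p-value (two-sided) = 0.52391
At α=0.01: p ≥ α → fail to reject H₀

reject H₀: no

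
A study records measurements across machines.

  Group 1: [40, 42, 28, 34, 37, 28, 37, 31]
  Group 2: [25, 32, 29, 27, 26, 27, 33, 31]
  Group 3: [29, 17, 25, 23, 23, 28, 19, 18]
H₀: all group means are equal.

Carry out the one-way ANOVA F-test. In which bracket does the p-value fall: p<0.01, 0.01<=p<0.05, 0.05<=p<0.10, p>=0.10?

p-value bracket: p<0.01

Group means [34.62, 28.75, 22.75], grand mean 28.708
SSB = Σnᵢ(x̄ᵢ−x̄)² = 564.083; SSW = ΣΣ(x−x̄ᵢ)² = 398.875
MSB = 564.083/2 = 282.0417; MSW = 398.875/21 = 18.9940
F = MSB/MSW = 14.8490
df = (2, 21)
p-value (upper-tail) = 0.00010
→ bracket: p<0.01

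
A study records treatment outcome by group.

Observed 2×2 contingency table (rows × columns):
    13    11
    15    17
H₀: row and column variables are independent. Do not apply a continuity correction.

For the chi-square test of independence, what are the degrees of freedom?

degrees of freedom = 1

df = (r−1)(c−1) = (2−1)·(2−1) = 1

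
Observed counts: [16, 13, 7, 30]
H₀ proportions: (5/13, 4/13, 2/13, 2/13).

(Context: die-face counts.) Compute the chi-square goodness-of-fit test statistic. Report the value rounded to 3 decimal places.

n = 66; E_i = n·p_i = [25.38, 20.31, 10.15, 10.15]
χ² = (16−25.38)²/25.38 + (13−20.31)²/20.31 + (7−10.15)²/10.15 + (30−10.15)²/10.15 = 45.8689
df = 3

test statistic = 45.869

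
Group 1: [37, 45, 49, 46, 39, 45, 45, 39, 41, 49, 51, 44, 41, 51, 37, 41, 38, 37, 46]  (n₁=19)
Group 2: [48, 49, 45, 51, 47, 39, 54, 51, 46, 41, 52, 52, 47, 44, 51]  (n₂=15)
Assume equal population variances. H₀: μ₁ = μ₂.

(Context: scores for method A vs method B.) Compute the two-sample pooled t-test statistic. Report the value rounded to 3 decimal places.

x̄₁=43.211, s₁=4.756, n₁=19
x̄₂=47.800, s₂=4.280, n₂=15
s_p² = [18·4.756² + 14·4.280²]/32 = 20.7362
SE = √(s_p²·(1/19+1/15)) = 1.5728
t = (43.211−47.800)/1.5728 = -2.9180
df = 32

test statistic = -2.918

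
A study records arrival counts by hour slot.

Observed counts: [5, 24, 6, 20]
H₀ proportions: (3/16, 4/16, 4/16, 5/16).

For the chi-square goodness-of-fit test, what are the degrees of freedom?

df = k − 1 = 4 − 1 = 3

degrees of freedom = 3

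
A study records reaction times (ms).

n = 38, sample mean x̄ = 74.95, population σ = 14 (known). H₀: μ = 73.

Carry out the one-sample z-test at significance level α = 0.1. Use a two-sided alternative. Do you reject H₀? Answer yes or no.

reject H₀: no

SE = σ/√n = 14/√38 = 2.2711
z = (x̄−μ₀)/SE = (74.95−73)/2.2711 = 0.8586
p-value (two-sided) = 0.39055
At α=0.1: p ≥ α → fail to reject H₀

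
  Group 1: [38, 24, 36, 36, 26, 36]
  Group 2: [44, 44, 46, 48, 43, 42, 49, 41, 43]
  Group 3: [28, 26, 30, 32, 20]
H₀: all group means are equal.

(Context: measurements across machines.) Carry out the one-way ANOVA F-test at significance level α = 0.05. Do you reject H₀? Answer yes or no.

Group means [32.67, 44.44, 27.20], grand mean 36.600
SSB = Σnᵢ(x̄ᵢ−x̄)² = 1088.444; SSW = ΣΣ(x−x̄ᵢ)² = 324.356
MSB = 1088.444/2 = 544.2222; MSW = 324.356/17 = 19.0797
F = MSB/MSW = 28.5236
df = (2, 17)
p-value (upper-tail) = 0.00000
At α=0.05: p < α → reject H₀

reject H₀: yes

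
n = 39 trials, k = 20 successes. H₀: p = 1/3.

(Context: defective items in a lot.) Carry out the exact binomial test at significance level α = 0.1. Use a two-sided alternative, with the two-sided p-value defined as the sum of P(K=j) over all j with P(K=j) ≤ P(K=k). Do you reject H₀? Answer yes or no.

reject H₀: yes

Exact binomial: n=39, k=20, p₀=1/3=0.3333
P(X=j) = C(n,j)·p₀^j·(1−p₀)^(n−j); p = Σ P(X=j) over j with P(X=j) ≤ P(X=20)
p-value (two-sided) = 0.02573
At α=0.1: p < α → reject H₀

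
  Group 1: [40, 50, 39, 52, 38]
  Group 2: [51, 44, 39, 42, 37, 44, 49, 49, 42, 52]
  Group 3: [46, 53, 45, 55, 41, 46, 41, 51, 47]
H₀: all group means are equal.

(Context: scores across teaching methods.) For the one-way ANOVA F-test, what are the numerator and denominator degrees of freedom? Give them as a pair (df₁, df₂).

degrees of freedom = [2, 21]

k = 3 groups, N = 24 total
df = (k−1, N−k) = (3−1, 24−3) = (2, 21)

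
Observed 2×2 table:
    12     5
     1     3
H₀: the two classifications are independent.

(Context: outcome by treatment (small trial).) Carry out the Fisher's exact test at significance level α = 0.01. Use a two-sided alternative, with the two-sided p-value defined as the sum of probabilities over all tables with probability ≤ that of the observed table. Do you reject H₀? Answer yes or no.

reject H₀: no

Margins: r₁=17, r₂=4, c₁=13, c₂=8, n=21
p_obs = C(17,12)·C(4,1)/C(21,13); sum pmf over tables with pmf ≤ p_obs
p-value (two-sided) = 0.25280
At α=0.01: p ≥ α → fail to reject H₀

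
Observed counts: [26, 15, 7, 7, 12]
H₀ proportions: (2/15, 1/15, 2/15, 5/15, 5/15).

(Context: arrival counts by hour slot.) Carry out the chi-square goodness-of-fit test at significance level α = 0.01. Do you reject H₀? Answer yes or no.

n = 67; E_i = n·p_i = [8.93, 4.47, 8.93, 22.33, 22.33]
χ² = (26−8.93)²/8.93 + (15−4.47)²/4.47 + (7−8.93)²/8.93 + (7−22.33)²/22.33 + (12−22.33)²/22.33 = 73.1716
df = 4
p-value (upper-tail) = 0.00000
At α=0.01: p < α → reject H₀

reject H₀: yes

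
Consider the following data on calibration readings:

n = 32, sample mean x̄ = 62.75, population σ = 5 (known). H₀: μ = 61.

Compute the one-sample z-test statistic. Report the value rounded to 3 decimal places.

SE = σ/√n = 5/√32 = 0.8839
z = (x̄−μ₀)/SE = (62.75−61)/0.8839 = 1.9799

test statistic = 1.980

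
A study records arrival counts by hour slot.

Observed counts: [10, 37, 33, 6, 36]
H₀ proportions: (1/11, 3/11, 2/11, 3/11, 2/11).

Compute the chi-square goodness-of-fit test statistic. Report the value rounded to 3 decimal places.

n = 122; E_i = n·p_i = [11.09, 33.27, 22.18, 33.27, 22.18]
χ² = (10−11.09)²/11.09 + (37−33.27)²/33.27 + (33−22.18)²/22.18 + (6−33.27)²/33.27 + (36−22.18)²/22.18 = 36.7637
df = 4

test statistic = 36.764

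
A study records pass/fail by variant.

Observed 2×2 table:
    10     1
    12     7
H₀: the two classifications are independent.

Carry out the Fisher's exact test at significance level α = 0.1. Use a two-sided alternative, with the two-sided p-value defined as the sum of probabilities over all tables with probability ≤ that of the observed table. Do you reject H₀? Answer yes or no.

Margins: r₁=11, r₂=19, c₁=22, c₂=8, n=30
p_obs = C(11,10)·C(19,12)/C(30,22); sum pmf over tables with pmf ≤ p_obs
p-value (two-sided) = 0.19870
At α=0.1: p ≥ α → fail to reject H₀

reject H₀: no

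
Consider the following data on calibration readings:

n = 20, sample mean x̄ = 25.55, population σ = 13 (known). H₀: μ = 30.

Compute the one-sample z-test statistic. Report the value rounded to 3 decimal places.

SE = σ/√n = 13/√20 = 2.9069
z = (x̄−μ₀)/SE = (25.55−30)/2.9069 = -1.5308

test statistic = -1.531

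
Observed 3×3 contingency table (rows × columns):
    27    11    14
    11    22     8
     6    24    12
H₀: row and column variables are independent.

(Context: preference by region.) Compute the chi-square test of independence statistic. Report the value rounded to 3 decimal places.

Row totals [52, 41, 42], col totals [44, 57, 34], n=135
χ² = (27−16.95)²/16.95 + (11−21.96)²/21.96 + (14−13.10)²/13.10 + (11−13.36)²/13.36 + (22−17.31)²/17.31 + (8−10.33)²/10.33 + (6−13.69)²/13.69 + (24−17.73)²/17.73 + (12−10.58)²/10.58 = 20.4271
df = 4

test statistic = 20.427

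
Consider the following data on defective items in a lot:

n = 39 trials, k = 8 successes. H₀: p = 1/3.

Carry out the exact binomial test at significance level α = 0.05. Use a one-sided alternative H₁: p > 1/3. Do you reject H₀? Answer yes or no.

Exact binomial: n=39, k=8, p₀=1/3=0.3333
P(X≥8) from Σ C(n,i)·p₀^i·(1−p₀)^(n−i)
p-value (one-sided, H₁ greater) = 0.97346
At α=0.05: p ≥ α → fail to reject H₀

reject H₀: no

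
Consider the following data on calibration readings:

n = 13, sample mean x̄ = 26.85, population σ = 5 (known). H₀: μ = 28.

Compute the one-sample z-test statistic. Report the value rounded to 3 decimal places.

SE = σ/√n = 5/√13 = 1.3868
z = (x̄−μ₀)/SE = (26.85−28)/1.3868 = -0.8293

test statistic = -0.829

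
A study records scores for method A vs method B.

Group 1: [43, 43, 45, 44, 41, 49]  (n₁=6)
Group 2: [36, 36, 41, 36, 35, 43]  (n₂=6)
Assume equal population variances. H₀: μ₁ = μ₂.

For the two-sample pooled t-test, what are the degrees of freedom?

df = n₁ + n₂ − 2 = 6 + 6 − 2 = 10

degrees of freedom = 10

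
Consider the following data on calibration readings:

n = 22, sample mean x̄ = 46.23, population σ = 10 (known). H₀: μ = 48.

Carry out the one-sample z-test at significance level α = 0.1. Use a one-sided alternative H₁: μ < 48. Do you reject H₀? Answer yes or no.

SE = σ/√n = 10/√22 = 2.1320
z = (x̄−μ₀)/SE = (46.23−48)/2.1320 = -0.8302
p-value (one-sided, H₁ less) = 0.20321
At α=0.1: p ≥ α → fail to reject H₀

reject H₀: no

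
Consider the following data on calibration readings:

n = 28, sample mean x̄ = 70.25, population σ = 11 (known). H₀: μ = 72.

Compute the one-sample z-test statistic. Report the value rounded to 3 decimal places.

SE = σ/√n = 11/√28 = 2.0788
z = (x̄−μ₀)/SE = (70.25−72)/2.0788 = -0.8418

test statistic = -0.842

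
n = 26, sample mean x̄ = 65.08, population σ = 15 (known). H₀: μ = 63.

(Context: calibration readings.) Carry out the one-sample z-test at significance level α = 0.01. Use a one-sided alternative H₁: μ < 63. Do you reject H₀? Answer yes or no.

SE = σ/√n = 15/√26 = 2.9417
z = (x̄−μ₀)/SE = (65.08−63)/2.9417 = 0.7071
p-value (one-sided, H₁ less) = 0.76024
At α=0.01: p ≥ α → fail to reject H₀

reject H₀: no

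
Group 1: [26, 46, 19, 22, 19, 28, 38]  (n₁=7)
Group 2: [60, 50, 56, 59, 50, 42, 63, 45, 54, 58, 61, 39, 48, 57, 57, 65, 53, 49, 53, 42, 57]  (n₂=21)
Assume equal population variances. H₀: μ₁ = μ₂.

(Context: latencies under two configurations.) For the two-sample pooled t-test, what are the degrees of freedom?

degrees of freedom = 26

df = n₁ + n₂ − 2 = 7 + 21 − 2 = 26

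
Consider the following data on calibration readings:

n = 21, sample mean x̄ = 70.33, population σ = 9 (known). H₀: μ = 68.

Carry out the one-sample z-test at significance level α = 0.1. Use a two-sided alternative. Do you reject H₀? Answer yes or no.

reject H₀: no

SE = σ/√n = 9/√21 = 1.9640
z = (x̄−μ₀)/SE = (70.33−68)/1.9640 = 1.1864
p-value (two-sided) = 0.23547
At α=0.1: p ≥ α → fail to reject H₀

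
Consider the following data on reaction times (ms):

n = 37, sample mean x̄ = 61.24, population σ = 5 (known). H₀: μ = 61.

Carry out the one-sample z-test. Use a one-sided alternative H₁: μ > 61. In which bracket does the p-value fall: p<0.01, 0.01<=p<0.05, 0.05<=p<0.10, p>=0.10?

p-value bracket: p>=0.10

SE = σ/√n = 5/√37 = 0.8220
z = (x̄−μ₀)/SE = (61.24−61)/0.8220 = 0.2920
p-value (one-sided, H₁ greater) = 0.38515
→ bracket: p>=0.10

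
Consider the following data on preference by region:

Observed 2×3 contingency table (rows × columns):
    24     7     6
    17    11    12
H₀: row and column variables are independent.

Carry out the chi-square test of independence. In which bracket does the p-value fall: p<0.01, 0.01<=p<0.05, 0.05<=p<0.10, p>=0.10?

p-value bracket: p>=0.10

Row totals [37, 40], col totals [41, 18, 18], n=77
χ² = (24−19.70)²/19.70 + (7−8.65)²/8.65 + (6−8.65)²/8.65 + (17−21.30)²/21.30 + (11−9.35)²/9.35 + (12−9.35)²/9.35 = 3.9732
df = 2
p-value (upper-tail) = 0.13716
→ bracket: p>=0.10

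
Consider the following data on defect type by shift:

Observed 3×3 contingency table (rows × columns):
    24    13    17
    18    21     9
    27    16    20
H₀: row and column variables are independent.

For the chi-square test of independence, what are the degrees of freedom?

df = (r−1)(c−1) = (3−1)·(3−1) = 4

degrees of freedom = 4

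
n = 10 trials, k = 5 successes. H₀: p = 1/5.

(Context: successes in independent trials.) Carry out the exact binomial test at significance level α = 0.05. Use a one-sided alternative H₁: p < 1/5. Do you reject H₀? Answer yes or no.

Exact binomial: n=10, k=5, p₀=1/5=0.2000
P(X≤5) from Σ C(n,i)·p₀^i·(1−p₀)^(n−i)
p-value (one-sided, H₁ less) = 0.99363
At α=0.05: p ≥ α → fail to reject H₀

reject H₀: no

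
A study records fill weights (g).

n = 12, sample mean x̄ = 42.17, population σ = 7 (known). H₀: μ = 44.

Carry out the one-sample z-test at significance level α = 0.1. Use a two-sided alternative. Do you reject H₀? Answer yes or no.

SE = σ/√n = 7/√12 = 2.0207
z = (x̄−μ₀)/SE = (42.17−44)/2.0207 = -0.9056
p-value (two-sided) = 0.36514
At α=0.1: p ≥ α → fail to reject H₀

reject H₀: no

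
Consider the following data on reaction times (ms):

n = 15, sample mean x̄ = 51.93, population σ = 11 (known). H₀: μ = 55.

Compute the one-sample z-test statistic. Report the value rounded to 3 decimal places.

SE = σ/√n = 11/√15 = 2.8402
z = (x̄−μ₀)/SE = (51.93−55)/2.8402 = -1.0809

test statistic = -1.081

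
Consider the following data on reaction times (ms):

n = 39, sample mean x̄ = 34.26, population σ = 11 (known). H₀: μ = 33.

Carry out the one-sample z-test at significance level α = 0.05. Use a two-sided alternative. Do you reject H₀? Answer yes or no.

SE = σ/√n = 11/√39 = 1.7614
z = (x̄−μ₀)/SE = (34.26−33)/1.7614 = 0.7153
p-value (two-sided) = 0.47440
At α=0.05: p ≥ α → fail to reject H₀

reject H₀: no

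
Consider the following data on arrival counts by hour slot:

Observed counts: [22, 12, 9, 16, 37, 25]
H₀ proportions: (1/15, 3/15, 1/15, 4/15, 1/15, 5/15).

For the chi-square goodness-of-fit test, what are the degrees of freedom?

degrees of freedom = 5

df = k − 1 = 6 − 1 = 5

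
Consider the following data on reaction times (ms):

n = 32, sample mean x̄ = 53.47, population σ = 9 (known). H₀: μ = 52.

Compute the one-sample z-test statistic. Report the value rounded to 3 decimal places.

test statistic = 0.924

SE = σ/√n = 9/√32 = 1.5910
z = (x̄−μ₀)/SE = (53.47−52)/1.5910 = 0.9240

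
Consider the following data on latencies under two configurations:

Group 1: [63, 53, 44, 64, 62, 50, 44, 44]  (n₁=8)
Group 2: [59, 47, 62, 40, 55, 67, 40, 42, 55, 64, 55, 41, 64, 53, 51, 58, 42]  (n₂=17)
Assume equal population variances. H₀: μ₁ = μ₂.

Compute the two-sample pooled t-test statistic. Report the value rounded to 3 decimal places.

test statistic = 0.090

x̄₁=53.000, s₁=8.896, n₁=8
x̄₂=52.647, s₂=9.199, n₂=17
s_p² = [7·8.896² + 16·9.199²]/23 = 82.9514
SE = √(s_p²·(1/8+1/17)) = 3.9049
t = (53.000−52.647)/3.9049 = 0.0904
df = 23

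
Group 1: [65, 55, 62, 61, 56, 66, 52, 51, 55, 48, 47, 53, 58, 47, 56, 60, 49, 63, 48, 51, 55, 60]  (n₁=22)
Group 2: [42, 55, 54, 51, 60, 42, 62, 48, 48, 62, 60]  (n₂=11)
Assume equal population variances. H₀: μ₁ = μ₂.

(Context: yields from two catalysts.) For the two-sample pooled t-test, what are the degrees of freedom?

df = n₁ + n₂ − 2 = 22 + 11 − 2 = 31

degrees of freedom = 31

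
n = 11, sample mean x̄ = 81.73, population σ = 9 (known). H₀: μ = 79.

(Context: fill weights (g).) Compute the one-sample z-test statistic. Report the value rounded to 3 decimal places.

test statistic = 1.006

SE = σ/√n = 9/√11 = 2.7136
z = (x̄−μ₀)/SE = (81.73−79)/2.7136 = 1.0060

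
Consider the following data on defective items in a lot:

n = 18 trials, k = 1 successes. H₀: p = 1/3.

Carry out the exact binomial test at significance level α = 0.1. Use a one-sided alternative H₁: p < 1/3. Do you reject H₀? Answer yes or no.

reject H₀: yes

Exact binomial: n=18, k=1, p₀=1/3=0.3333
P(X≤1) from Σ C(n,i)·p₀^i·(1−p₀)^(n−i)
p-value (one-sided, H₁ less) = 0.00677
At α=0.1: p < α → reject H₀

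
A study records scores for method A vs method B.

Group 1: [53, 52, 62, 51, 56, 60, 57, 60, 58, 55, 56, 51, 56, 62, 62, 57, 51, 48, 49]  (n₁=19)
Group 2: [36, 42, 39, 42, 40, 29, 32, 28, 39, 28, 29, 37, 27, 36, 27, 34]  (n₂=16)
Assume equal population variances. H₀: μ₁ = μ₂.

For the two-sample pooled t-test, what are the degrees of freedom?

df = n₁ + n₂ − 2 = 19 + 16 − 2 = 33

degrees of freedom = 33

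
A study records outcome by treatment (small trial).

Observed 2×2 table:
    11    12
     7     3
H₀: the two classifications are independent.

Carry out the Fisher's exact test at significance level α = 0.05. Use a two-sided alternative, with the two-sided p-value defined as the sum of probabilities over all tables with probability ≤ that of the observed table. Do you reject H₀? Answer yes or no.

reject H₀: no

Margins: r₁=23, r₂=10, c₁=18, c₂=15, n=33
p_obs = C(23,11)·C(10,7)/C(33,18); sum pmf over tables with pmf ≤ p_obs
p-value (two-sided) = 0.28280
At α=0.05: p ≥ α → fail to reject H₀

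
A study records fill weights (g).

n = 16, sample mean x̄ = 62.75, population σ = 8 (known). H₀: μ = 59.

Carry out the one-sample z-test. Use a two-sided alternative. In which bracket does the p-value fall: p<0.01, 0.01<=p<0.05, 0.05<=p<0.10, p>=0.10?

SE = σ/√n = 8/√16 = 2.0000
z = (x̄−μ₀)/SE = (62.75−59)/2.0000 = 1.8750
p-value (two-sided) = 0.06079
→ bracket: 0.05<=p<0.10

p-value bracket: 0.05<=p<0.10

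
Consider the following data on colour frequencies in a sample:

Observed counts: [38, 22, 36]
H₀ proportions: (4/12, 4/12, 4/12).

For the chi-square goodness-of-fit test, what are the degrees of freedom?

df = k − 1 = 3 − 1 = 2

degrees of freedom = 2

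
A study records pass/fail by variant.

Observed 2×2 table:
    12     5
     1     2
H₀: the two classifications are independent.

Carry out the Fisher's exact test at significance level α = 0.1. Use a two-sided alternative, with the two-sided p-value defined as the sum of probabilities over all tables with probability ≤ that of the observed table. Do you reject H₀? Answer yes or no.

Margins: r₁=17, r₂=3, c₁=13, c₂=7, n=20
p_obs = C(17,12)·C(3,1)/C(20,13); sum pmf over tables with pmf ≤ p_obs
p-value (two-sided) = 0.27018
At α=0.1: p ≥ α → fail to reject H₀

reject H₀: no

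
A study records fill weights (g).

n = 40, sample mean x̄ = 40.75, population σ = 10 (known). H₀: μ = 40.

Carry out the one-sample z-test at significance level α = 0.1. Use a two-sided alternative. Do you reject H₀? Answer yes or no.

reject H₀: no

SE = σ/√n = 10/√40 = 1.5811
z = (x̄−μ₀)/SE = (40.75−40)/1.5811 = 0.4743
p-value (two-sided) = 0.63526
At α=0.1: p ≥ α → fail to reject H₀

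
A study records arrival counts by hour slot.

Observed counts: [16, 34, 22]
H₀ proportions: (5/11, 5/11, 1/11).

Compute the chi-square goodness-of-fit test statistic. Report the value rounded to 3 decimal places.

test statistic = 45.089

n = 72; E_i = n·p_i = [32.73, 32.73, 6.55]
χ² = (16−32.73)²/32.73 + (34−32.73)²/32.73 + (22−6.55)²/6.55 = 45.0889
df = 2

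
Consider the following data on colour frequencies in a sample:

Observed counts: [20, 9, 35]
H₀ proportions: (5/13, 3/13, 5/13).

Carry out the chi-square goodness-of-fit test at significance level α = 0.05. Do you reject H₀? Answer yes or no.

reject H₀: yes

n = 64; E_i = n·p_i = [24.62, 14.77, 24.62]
χ² = (20−24.62)²/24.62 + (9−14.77)²/14.77 + (35−24.62)²/24.62 = 7.5000
df = 2
p-value (upper-tail) = 0.02352
At α=0.05: p < α → reject H₀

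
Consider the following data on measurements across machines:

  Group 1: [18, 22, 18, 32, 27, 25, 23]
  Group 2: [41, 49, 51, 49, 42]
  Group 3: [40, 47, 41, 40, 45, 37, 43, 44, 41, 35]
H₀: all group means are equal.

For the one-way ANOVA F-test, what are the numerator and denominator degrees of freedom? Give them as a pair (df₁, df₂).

degrees of freedom = [2, 19]

k = 3 groups, N = 22 total
df = (k−1, N−k) = (3−1, 22−3) = (2, 19)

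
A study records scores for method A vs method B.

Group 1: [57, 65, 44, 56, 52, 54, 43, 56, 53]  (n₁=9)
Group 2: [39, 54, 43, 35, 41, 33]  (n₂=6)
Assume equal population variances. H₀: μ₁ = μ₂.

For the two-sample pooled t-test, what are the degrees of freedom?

df = n₁ + n₂ − 2 = 9 + 6 − 2 = 13

degrees of freedom = 13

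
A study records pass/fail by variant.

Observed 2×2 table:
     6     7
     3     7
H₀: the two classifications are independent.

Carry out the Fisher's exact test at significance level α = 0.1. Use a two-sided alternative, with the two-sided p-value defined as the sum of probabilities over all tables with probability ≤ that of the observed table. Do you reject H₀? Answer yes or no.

Margins: r₁=13, r₂=10, c₁=9, c₂=14, n=23
p_obs = C(13,6)·C(10,3)/C(23,9); sum pmf over tables with pmf ≤ p_obs
p-value (two-sided) = 0.66927
At α=0.1: p ≥ α → fail to reject H₀

reject H₀: no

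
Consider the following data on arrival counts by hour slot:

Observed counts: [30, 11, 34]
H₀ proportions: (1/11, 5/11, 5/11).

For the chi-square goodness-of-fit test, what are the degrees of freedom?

df = k − 1 = 3 − 1 = 2

degrees of freedom = 2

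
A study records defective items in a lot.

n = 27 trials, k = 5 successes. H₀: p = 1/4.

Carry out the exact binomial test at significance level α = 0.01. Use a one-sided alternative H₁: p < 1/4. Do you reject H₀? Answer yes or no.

Exact binomial: n=27, k=5, p₀=1/4=0.2500
P(X≤5) from Σ C(n,i)·p₀^i·(1−p₀)^(n−i)
p-value (one-sided, H₁ less) = 0.29895
At α=0.01: p ≥ α → fail to reject H₀

reject H₀: no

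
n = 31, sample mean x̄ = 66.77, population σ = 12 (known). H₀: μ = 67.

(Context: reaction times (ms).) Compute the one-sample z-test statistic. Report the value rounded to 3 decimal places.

SE = σ/√n = 12/√31 = 2.1553
z = (x̄−μ₀)/SE = (66.77−67)/2.1553 = -0.1067

test statistic = -0.107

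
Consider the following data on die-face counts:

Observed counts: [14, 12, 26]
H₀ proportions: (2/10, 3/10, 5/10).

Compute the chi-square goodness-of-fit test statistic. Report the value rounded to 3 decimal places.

n = 52; E_i = n·p_i = [10.40, 15.60, 26.00]
χ² = (14−10.40)²/10.40 + (12−15.60)²/15.60 + (26−26.00)²/26.00 = 2.0769
df = 2

test statistic = 2.077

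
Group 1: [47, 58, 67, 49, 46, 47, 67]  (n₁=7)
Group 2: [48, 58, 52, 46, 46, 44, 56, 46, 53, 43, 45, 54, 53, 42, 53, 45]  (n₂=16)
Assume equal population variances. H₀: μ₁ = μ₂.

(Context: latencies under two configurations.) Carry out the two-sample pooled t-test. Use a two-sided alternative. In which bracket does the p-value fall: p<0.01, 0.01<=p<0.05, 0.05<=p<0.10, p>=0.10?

p-value bracket: 0.05<=p<0.10

x̄₁=54.429, s₁=9.484, n₁=7
x̄₂=49.000, s₂=5.046, n₂=16
s_p² = [6·9.484² + 15·5.046²]/21 = 43.8912
SE = √(s_p²·(1/7+1/16)) = 3.0022
t = (54.429−49.000)/3.0022 = 1.8082
df = 21
p-value (two-sided) = 0.08492
→ bracket: 0.05<=p<0.10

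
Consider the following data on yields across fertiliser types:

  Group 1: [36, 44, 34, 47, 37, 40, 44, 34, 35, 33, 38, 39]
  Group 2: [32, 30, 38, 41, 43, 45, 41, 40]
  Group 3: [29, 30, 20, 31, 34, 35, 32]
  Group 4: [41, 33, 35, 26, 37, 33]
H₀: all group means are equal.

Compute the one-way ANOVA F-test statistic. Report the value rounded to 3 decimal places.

test statistic = 5.475

Group means [38.42, 38.75, 30.14, 34.17], grand mean 35.970
SSB = Σnᵢ(x̄ᵢ−x̄)² = 390.863; SSW = ΣΣ(x−x̄ᵢ)² = 690.107
MSB = 390.863/3 = 130.2875; MSW = 690.107/29 = 23.7968
F = MSB/MSW = 5.4750
df = (3, 29)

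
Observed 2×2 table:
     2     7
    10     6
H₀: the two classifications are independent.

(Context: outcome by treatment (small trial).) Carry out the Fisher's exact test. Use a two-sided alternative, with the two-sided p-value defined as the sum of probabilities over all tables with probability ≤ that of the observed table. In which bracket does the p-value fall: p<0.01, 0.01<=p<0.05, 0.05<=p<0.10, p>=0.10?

p-value bracket: 0.05<=p<0.10

Margins: r₁=9, r₂=16, c₁=12, c₂=13, n=25
p_obs = C(9,2)·C(16,10)/C(25,12); sum pmf over tables with pmf ≤ p_obs
p-value (two-sided) = 0.09684
→ bracket: 0.05<=p<0.10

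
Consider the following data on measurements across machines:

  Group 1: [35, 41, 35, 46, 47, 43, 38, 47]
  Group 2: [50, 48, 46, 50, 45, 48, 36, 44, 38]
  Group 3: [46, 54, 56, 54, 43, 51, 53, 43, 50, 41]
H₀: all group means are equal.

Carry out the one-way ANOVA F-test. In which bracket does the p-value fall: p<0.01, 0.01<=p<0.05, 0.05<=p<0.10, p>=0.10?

p-value bracket: 0.01<=p<0.05

Group means [41.50, 45.00, 49.10], grand mean 45.481
SSB = Σnᵢ(x̄ᵢ−x̄)² = 259.841; SSW = ΣΣ(x−x̄ᵢ)² = 644.900
MSB = 259.841/2 = 129.9204; MSW = 644.900/24 = 26.8708
F = MSB/MSW = 4.8350
df = (2, 24)
p-value (upper-tail) = 0.01720
→ bracket: 0.01<=p<0.05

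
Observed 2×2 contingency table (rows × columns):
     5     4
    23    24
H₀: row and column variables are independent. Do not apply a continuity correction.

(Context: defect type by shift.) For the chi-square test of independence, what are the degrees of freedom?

degrees of freedom = 1

df = (r−1)(c−1) = (2−1)·(2−1) = 1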